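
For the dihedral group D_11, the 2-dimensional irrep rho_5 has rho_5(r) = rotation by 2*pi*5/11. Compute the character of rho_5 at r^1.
chi_{rho_5}(r^1) = 2*cos(2*pi*5*1/11) = -2*cos(pi/11)

Why: rho_5(r^1) is rotation by angle 2*pi*5*1/11, whose trace is 2*cos(2*pi*5*1/11) = -2*cos(pi/11).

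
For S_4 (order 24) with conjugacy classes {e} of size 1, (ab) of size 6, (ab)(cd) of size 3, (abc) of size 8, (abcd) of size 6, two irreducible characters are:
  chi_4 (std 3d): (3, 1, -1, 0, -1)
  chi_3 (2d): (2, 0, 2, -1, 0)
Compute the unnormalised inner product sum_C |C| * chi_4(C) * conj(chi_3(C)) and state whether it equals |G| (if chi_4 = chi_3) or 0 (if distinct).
Sum = 0; so <chi_4, chi_3> = 0 (distinct irreducibles are orthogonal).

Justification: Compute term by term over conjugacy classes (|C| * chi_4(C) * conj(chi_3(C))):
  1*(3)*conj(2) + 6*(1)*conj(0) + 3*(-1)*conj(2) + 8*(0)*conj(-1) + 6*(-1)*conj(0)
  = (6) + (0) + (-6) + (0) + (0)
  = 0.
Dividing by |G| = 24 gives 0/24 = 0, matching the row-orthogonality relation <chi_4, chi_3> = [chi_4 = chi_3].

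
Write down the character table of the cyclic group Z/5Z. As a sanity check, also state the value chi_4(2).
Character table of Z/5Z (irreps indexed chi_0,...,chi_4 with chi_k(m) = zeta_5^(k*m), zeta_5 = exp(2*pi*i/5)):
  irrep \ class  {0} (size 1)  {1} (size 1)    {2} (size 1)    {3} (size 1)    {4} (size 1)  
  chi_0          1             1               1               1               1             
  chi_1          1             exp(2*I*pi/5)   exp(4*I*pi/5)   exp(-4*I*pi/5)  exp(-2*I*pi/5)
  chi_2          1             exp(4*I*pi/5)   exp(-2*I*pi/5)  exp(2*I*pi/5)   exp(-4*I*pi/5)
  chi_3          1             exp(-4*I*pi/5)  exp(2*I*pi/5)   exp(-2*I*pi/5)  exp(4*I*pi/5) 
  chi_4          1             exp(-2*I*pi/5)  exp(-4*I*pi/5)  exp(4*I*pi/5)   exp(2*I*pi/5) 

Spot check: chi_4(2) = zeta_5^(4*2) = zeta_5^8 = exp(-4*I*pi/5).

Argument: Z/5Z is abelian, so all 5 irreducible complex representations are 1-dimensional. They are given by chi_k(m) = zeta_5^(k*m) for k = 0,...,4. Row orthogonality: sum_m chi_k(m) conj(chi_l(m)) = 5 * [k = l].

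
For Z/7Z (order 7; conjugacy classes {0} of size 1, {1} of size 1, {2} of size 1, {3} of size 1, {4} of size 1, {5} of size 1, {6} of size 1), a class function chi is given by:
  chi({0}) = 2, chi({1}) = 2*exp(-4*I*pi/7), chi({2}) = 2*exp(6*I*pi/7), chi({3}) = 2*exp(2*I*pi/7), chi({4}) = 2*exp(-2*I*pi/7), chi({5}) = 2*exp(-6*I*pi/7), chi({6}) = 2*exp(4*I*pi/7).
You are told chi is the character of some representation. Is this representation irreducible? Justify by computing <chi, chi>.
Not irreducible (reducible): <chi, chi> = 4 > 1.

Derivation: <chi, chi> = (1/|G|) sum_C |C| * |chi(C)|^2 = (1/7)[1*|2|^2 + 1*|2*exp(-4*I*pi/7)|^2 + 1*|2*exp(6*I*pi/7)|^2 + 1*|2*exp(2*I*pi/7)|^2 + 1*|2*exp(-2*I*pi/7)|^2 + 1*|2*exp(-6*I*pi/7)|^2 + 1*|2*exp(4*I*pi/7)|^2]
  = (1/7)[(4) + (4) + (4) + (4) + (4) + (4) + (4)] = 28/7 = 4.
(Exp terms are combined using exp(i*s)*conj(exp(i*t)) = exp(i*(s-t)), and sums of them are collapsed using the identity that for every m > 1 the m distinct m-th roots of unity sum to 0, e.g. 1 + exp(2*I*pi/3) + exp(-2*I*pi/3) = 0.)
A character is irreducible iff <chi, chi> = 1, so this representation is reducible.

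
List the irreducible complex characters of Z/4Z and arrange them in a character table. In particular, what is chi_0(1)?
Character table of Z/4Z (irreps indexed chi_0,...,chi_3 with chi_k(m) = zeta_4^(k*m), zeta_4 = exp(2*pi*i/4)):
  irrep \ class  {0} (size 1)  {1} (size 1)  {2} (size 1)  {3} (size 1)
  chi_0          1             1             1             1           
  chi_1          1             I             -1            -I          
  chi_2          1             -1            1             -1          
  chi_3          1             -I            -1            I           

Spot check: chi_0(1) = zeta_4^(0*1) = zeta_4^0 = 1.

Solution. Z/4Z is abelian, so all 4 irreducible complex representations are 1-dimensional. They are given by chi_k(m) = zeta_4^(k*m) for k = 0,...,3. Row orthogonality: sum_m chi_k(m) conj(chi_l(m)) = 4 * [k = l].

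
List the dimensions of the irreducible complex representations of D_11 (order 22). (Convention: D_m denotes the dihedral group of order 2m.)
Dimensions: 1, 1, 2, 2, 2, 2, 2

Justification: There are 7 irreducibles (= number of conjugacy classes). Their dimensions d_i satisfy sum d_i^2 = |G| = 22: 1 + 1 + 4 + 4 + 4 + 4 + 4 = 22.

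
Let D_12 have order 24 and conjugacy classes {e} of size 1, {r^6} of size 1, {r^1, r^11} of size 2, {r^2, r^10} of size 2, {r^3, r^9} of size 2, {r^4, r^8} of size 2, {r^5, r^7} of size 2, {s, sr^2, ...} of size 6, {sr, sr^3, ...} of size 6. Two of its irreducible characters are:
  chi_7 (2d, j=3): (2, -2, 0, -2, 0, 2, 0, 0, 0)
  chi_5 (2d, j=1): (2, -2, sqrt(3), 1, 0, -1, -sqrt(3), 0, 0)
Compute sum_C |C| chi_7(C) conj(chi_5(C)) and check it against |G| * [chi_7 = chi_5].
Sum = 0; so <chi_7, chi_5> = 0 (distinct irreducibles are orthogonal).

Why: Compute term by term over conjugacy classes (|C| * chi_7(C) * conj(chi_5(C))):
  1*(2)*conj(2) + 1*(-2)*conj(-2) + 2*(0)*conj(sqrt(3)) + 2*(-2)*conj(1) + 2*(0)*conj(0) + 2*(2)*conj(-1) + 2*(0)*conj(-sqrt(3)) + 6*(0)*conj(0) + 6*(0)*conj(0)
  = (4) + (4) + (0) + (-4) + (0) + (-4) + (0) + (0) + (0)
  = 0.
Dividing by |G| = 24 gives 0/24 = 0, matching the row-orthogonality relation <chi_7, chi_5> = [chi_7 = chi_5].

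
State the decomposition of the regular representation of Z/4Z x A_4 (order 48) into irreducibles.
Each irreducible V_i of dimension d_i appears with multiplicity d_i, i.e. rho_reg = (direct sum over all irreducibles V_i) d_i V_i. The irreducible dimensions for Z/4Z x A_4 are 1, 1, 1, 1, 1, 1, 1, 1, 1, 1, 1, 1, 3, 3, 3, 3: 12 irreducibles of dimension 1, each with multiplicity 1; 4 irreducibles of dimension 3, each with multiplicity 3. Total dimension 12*1*1 + 4*3*3 = 48 = |G|.

Justification: General theorem: in the regular representation of a finite group G, each irreducible appears with multiplicity equal to its dimension. Check: dim(rho_reg) = sum d_i^2 = 1 + 1 + 1 + 1 + 1 + 1 + 1 + 1 + 1 + 1 + 1 + 1 + 9 + 9 + 9 + 9 = 48 = |G|.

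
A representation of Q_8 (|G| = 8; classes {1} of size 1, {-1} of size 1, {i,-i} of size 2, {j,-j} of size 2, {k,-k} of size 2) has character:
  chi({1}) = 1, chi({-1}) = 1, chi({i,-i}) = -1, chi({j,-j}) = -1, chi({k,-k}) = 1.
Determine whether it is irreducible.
Irreducible: <chi, chi> = 1.

Explanation: <chi, chi> = (1/|G|) sum_C |C| * |chi(C)|^2 = (1/8)[1*|1|^2 + 1*|1|^2 + 2*|-1|^2 + 2*|-1|^2 + 2*|1|^2]
  = (1/8)[(1) + (1) + (2) + (2) + (2)] = 8/8 = 1.
A character is irreducible iff <chi, chi> = 1, so this representation is irreducible.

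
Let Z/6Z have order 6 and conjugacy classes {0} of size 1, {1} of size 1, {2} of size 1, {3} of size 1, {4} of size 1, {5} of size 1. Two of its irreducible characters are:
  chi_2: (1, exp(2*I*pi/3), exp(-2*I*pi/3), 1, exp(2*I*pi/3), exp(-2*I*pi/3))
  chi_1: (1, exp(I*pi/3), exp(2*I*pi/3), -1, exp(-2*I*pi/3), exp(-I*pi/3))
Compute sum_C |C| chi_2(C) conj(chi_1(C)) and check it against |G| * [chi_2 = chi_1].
Sum = 0; so <chi_2, chi_1> = 0 (distinct irreducibles are orthogonal).

Justification: Compute term by term over conjugacy classes (|C| * chi_2(C) * conj(chi_1(C))):
  1*(1)*conj(1) + 1*(exp(2*I*pi/3))*conj(exp(I*pi/3)) + 1*(exp(-2*I*pi/3))*conj(exp(2*I*pi/3)) + 1*(1)*conj(-1) + 1*(exp(2*I*pi/3))*conj(exp(-2*I*pi/3)) + 1*(exp(-2*I*pi/3))*conj(exp(-I*pi/3))
  = (1) + (exp(I*pi/3)) + (exp(2*I*pi/3)) + (-1) + (exp(-2*I*pi/3)) + (exp(-I*pi/3))
  = 0.
(Exp terms are combined using exp(i*s)*conj(exp(i*t)) = exp(i*(s-t)), and sums of them are collapsed using the identity that for every m > 1 the m distinct m-th roots of unity sum to 0, e.g. 1 + exp(2*I*pi/3) + exp(-2*I*pi/3) = 0.)
Dividing by |G| = 6 gives 0/6 = 0, matching the row-orthogonality relation <chi_2, chi_1> = [chi_2 = chi_1].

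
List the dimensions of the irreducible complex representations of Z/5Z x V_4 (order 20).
Dimensions: 1, 1, 1, 1, 1, 1, 1, 1, 1, 1, 1, 1, 1, 1, 1, 1, 1, 1, 1, 1

Details: There are 20 irreducibles (= number of conjugacy classes). Their dimensions d_i satisfy sum d_i^2 = |G| = 20: 1 + 1 + 1 + 1 + 1 + 1 + 1 + 1 + 1 + 1 + 1 + 1 + 1 + 1 + 1 + 1 + 1 + 1 + 1 + 1 = 20. (For the product with Z/5Z: each of the 5 1-dim characters of Z/5Z tensors with each irrep of V_4, giving 5 copies of each V_4-dimension.)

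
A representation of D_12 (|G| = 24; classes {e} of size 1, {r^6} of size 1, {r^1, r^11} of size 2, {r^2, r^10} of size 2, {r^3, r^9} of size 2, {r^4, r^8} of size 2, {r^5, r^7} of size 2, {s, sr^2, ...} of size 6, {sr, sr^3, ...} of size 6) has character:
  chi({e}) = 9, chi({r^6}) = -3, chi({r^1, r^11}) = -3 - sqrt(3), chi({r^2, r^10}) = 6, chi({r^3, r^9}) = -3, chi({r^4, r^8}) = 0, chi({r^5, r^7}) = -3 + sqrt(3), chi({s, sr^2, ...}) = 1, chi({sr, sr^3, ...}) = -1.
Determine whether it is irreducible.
Not irreducible (reducible): <chi, chi> = 10 > 1.

Derivation: <chi, chi> = (1/|G|) sum_C |C| * |chi(C)|^2 = (1/24)[1*|9|^2 + 1*|-3|^2 + 2*|-3 - sqrt(3)|^2 + 2*|6|^2 + 2*|-3|^2 + 2*|0|^2 + 2*|-3 + sqrt(3)|^2 + 6*|1|^2 + 6*|-1|^2]
  = (1/24)[(81) + (9) + (12*sqrt(3) + 24) + (72) + (18) + (0) + (24 - 12*sqrt(3)) + (6) + (6)] = 240/24 = 10.
A character is irreducible iff <chi, chi> = 1, so this representation is reducible.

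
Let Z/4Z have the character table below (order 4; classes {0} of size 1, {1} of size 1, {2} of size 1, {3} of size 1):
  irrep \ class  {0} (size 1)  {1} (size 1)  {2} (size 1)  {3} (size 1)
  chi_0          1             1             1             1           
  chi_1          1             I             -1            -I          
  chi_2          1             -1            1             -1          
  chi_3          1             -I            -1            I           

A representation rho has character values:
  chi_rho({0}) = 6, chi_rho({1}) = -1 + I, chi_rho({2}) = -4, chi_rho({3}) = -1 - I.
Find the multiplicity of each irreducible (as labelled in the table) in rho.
Multiplicities: chi_0: 0, chi_1: 3, chi_2: 1, chi_3: 2.

Proof sketch: Use <chi_rho, chi> = (1/|G|) sum_C |C| * chi_rho(C) * conj(chi(C)) with |G| = 4 for each irreducible chi in the table:
  <chi_rho, chi_0> = (1/4)[1*(6)*conj(1) + 1*(-1 + I)*conj(1) + 1*(-4)*conj(1) + 1*(-1 - I)*conj(1)]
      = (1/4)[(6) + (-1 + I) + (-4) + (-1 - I)] = 0/4 = 0
  <chi_rho, chi_1> = (1/4)[1*(6)*conj(1) + 1*(-1 + I)*conj(I) + 1*(-4)*conj(-1) + 1*(-1 - I)*conj(-I)]
      = (1/4)[(6) + (1 + I) + (4) + (1 - I)] = 12/4 = 3
  <chi_rho, chi_2> = (1/4)[1*(6)*conj(1) + 1*(-1 + I)*conj(-1) + 1*(-4)*conj(1) + 1*(-1 - I)*conj(-1)]
      = (1/4)[(6) + (1 - I) + (-4) + (1 + I)] = 4/4 = 1
  <chi_rho, chi_3> = (1/4)[1*(6)*conj(1) + 1*(-1 + I)*conj(-I) + 1*(-4)*conj(-1) + 1*(-1 - I)*conj(I)]
      = (1/4)[(6) + (-1 - I) + (4) + (-1 + I)] = 8/4 = 2
(Exp terms are combined using exp(i*s)*conj(exp(i*t)) = exp(i*(s-t)), and sums of them are collapsed using the identity that for every m > 1 the m distinct m-th roots of unity sum to 0, e.g. 1 + exp(2*I*pi/3) + exp(-2*I*pi/3) = 0.)
Dimension check: dim(rho) = sum (mult * dim) = 0*1 + 3*1 + 1*1 + 2*1 = 6 = chi_rho(e) = 6.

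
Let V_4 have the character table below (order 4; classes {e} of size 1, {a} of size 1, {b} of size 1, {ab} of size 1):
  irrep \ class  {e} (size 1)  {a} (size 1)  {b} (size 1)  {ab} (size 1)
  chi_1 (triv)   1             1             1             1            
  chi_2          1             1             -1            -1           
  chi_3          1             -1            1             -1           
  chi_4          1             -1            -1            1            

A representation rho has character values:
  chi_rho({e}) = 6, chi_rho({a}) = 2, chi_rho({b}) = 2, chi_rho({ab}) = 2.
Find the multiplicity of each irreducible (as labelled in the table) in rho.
Multiplicities: chi_1: 3, chi_2: 1, chi_3: 1, chi_4: 1.

Derivation: Use <chi_rho, chi> = (1/|G|) sum_C |C| * chi_rho(C) * conj(chi(C)) with |G| = 4 for each irreducible chi in the table:
  <chi_rho, chi_1> = (1/4)[1*(6)*conj(1) + 1*(2)*conj(1) + 1*(2)*conj(1) + 1*(2)*conj(1)]
      = (1/4)[(6) + (2) + (2) + (2)] = 12/4 = 3
  <chi_rho, chi_2> = (1/4)[1*(6)*conj(1) + 1*(2)*conj(1) + 1*(2)*conj(-1) + 1*(2)*conj(-1)]
      = (1/4)[(6) + (2) + (-2) + (-2)] = 4/4 = 1
  <chi_rho, chi_3> = (1/4)[1*(6)*conj(1) + 1*(2)*conj(-1) + 1*(2)*conj(1) + 1*(2)*conj(-1)]
      = (1/4)[(6) + (-2) + (2) + (-2)] = 4/4 = 1
  <chi_rho, chi_4> = (1/4)[1*(6)*conj(1) + 1*(2)*conj(-1) + 1*(2)*conj(-1) + 1*(2)*conj(1)]
      = (1/4)[(6) + (-2) + (-2) + (2)] = 4/4 = 1
Dimension check: dim(rho) = sum (mult * dim) = 3*1 + 1*1 + 1*1 + 1*1 = 6 = chi_rho(e) = 6.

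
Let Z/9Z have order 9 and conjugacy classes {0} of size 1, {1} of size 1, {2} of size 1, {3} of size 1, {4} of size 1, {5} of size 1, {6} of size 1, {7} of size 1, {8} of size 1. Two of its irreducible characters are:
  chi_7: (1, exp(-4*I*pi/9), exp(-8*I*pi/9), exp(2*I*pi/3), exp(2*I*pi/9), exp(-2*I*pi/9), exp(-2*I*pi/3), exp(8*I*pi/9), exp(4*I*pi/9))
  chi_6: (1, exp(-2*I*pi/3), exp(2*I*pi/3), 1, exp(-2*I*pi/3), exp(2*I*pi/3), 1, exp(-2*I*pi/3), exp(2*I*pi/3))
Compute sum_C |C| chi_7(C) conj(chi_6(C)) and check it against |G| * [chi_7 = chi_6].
Sum = 0; so <chi_7, chi_6> = 0 (distinct irreducibles are orthogonal).

Proof sketch: Compute term by term over conjugacy classes (|C| * chi_7(C) * conj(chi_6(C))):
  1*(1)*conj(1) + 1*(exp(-4*I*pi/9))*conj(exp(-2*I*pi/3)) + 1*(exp(-8*I*pi/9))*conj(exp(2*I*pi/3)) + 1*(exp(2*I*pi/3))*conj(1) + 1*(exp(2*I*pi/9))*conj(exp(-2*I*pi/3)) + 1*(exp(-2*I*pi/9))*conj(exp(2*I*pi/3)) + 1*(exp(-2*I*pi/3))*conj(1) + 1*(exp(8*I*pi/9))*conj(exp(-2*I*pi/3)) + 1*(exp(4*I*pi/9))*conj(exp(2*I*pi/3))
  = (1) + (exp(2*I*pi/9)) + (exp(4*I*pi/9)) + (exp(2*I*pi/3)) + (exp(8*I*pi/9)) + (exp(-8*I*pi/9)) + (exp(-2*I*pi/3)) + (exp(-4*I*pi/9)) + (exp(-2*I*pi/9))
  = 0.
(Exp terms are combined using exp(i*s)*conj(exp(i*t)) = exp(i*(s-t)), and sums of them are collapsed using the identity that for every m > 1 the m distinct m-th roots of unity sum to 0, e.g. 1 + exp(2*I*pi/3) + exp(-2*I*pi/3) = 0.)
Dividing by |G| = 9 gives 0/9 = 0, matching the row-orthogonality relation <chi_7, chi_6> = [chi_7 = chi_6].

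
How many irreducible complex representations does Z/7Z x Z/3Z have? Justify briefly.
21

Explanation: The number of irreducible complex representations of a finite group equals its number of conjugacy classes. Z/7Z x Z/3Z is abelian of order 21, so every element is its own conjugacy class: 21 classes, so Z/7Z x Z/3Z (order 21) has exactly 21 irreducible complex representations.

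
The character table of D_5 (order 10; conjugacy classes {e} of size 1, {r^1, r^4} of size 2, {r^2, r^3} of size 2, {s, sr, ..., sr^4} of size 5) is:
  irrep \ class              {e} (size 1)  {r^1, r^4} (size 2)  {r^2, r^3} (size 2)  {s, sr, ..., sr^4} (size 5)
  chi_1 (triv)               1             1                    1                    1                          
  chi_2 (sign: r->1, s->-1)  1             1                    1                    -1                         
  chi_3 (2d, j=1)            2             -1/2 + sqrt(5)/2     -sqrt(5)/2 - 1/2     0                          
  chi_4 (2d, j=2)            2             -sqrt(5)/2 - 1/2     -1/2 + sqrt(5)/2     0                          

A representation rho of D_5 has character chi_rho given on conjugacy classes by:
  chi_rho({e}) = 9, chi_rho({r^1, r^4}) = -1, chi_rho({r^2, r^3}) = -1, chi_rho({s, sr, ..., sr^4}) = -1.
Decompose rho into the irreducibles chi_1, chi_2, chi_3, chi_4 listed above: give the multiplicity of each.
Multiplicities: chi_1: 0, chi_2: 1, chi_3: 2, chi_4: 2.

Explanation: Use <chi_rho, chi> = (1/|G|) sum_C |C| * chi_rho(C) * conj(chi(C)) with |G| = 10 for each irreducible chi in the table:
  <chi_rho, chi_1> = (1/10)[1*(9)*conj(1) + 2*(-1)*conj(1) + 2*(-1)*conj(1) + 5*(-1)*conj(1)]
      = (1/10)[(9) + (-2) + (-2) + (-5)] = 0/10 = 0
  <chi_rho, chi_2> = (1/10)[1*(9)*conj(1) + 2*(-1)*conj(1) + 2*(-1)*conj(1) + 5*(-1)*conj(-1)]
      = (1/10)[(9) + (-2) + (-2) + (5)] = 10/10 = 1
  <chi_rho, chi_3> = (1/10)[1*(9)*conj(2) + 2*(-1)*conj(-1/2 + sqrt(5)/2) + 2*(-1)*conj(-sqrt(5)/2 - 1/2) + 5*(-1)*conj(0)]
      = (1/10)[(18) + (1 - sqrt(5)) + (1 + sqrt(5)) + (0)] = 20/10 = 2
  <chi_rho, chi_4> = (1/10)[1*(9)*conj(2) + 2*(-1)*conj(-sqrt(5)/2 - 1/2) + 2*(-1)*conj(-1/2 + sqrt(5)/2) + 5*(-1)*conj(0)]
      = (1/10)[(18) + (1 + sqrt(5)) + (1 - sqrt(5)) + (0)] = 20/10 = 2
Dimension check: dim(rho) = sum (mult * dim) = 0*1 + 1*1 + 2*2 + 2*2 = 9 = chi_rho(e) = 9.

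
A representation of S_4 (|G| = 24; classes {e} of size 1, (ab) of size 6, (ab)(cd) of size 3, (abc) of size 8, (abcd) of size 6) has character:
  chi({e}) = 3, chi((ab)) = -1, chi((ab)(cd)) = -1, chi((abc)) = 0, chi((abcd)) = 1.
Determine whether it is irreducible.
Irreducible: <chi, chi> = 1.

Argument: <chi, chi> = (1/|G|) sum_C |C| * |chi(C)|^2 = (1/24)[1*|3|^2 + 6*|-1|^2 + 3*|-1|^2 + 8*|0|^2 + 6*|1|^2]
  = (1/24)[(9) + (6) + (3) + (0) + (6)] = 24/24 = 1.
A character is irreducible iff <chi, chi> = 1, so this representation is irreducible.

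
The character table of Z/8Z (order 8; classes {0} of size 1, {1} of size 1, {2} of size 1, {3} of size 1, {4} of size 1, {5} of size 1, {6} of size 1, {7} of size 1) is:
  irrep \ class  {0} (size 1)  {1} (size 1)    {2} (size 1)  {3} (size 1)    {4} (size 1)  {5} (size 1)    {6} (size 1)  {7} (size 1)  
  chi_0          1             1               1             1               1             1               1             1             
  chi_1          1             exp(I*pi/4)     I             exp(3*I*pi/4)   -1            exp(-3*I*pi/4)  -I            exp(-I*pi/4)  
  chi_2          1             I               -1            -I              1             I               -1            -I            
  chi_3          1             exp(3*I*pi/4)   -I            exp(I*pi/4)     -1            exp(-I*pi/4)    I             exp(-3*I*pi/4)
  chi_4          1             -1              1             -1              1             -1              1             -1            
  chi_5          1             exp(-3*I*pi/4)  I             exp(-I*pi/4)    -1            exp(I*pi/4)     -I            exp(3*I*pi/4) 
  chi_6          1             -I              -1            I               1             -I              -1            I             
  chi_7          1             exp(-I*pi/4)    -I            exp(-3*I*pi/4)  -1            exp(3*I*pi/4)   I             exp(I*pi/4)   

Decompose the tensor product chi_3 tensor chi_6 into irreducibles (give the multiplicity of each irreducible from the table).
chi_3 tensor chi_6 = chi_1 (all other irreducibles have multiplicity 0).

Derivation: The character of a tensor product is the pointwise product (chi_3 * chi_6)(C) = chi_3(C) * chi_6(C):
  {0}: (1)*(1), {1}: (exp(3*I*pi/4))*(-I), {2}: (-I)*(-1), {3}: (exp(I*pi/4))*(I), {4}: (-1)*(1), {5}: (exp(-I*pi/4))*(-I), {6}: (I)*(-1), {7}: (exp(-3*I*pi/4))*(I)
so (chi_3 * chi_6) takes values
  {0} -> 1, {1} -> -exp(-3*I*pi/4), {2} -> I, {3} -> exp(3*I*pi/4), {4} -> -1, {5} -> -exp(I*pi/4), {6} -> -I, {7} -> exp(-I*pi/4).
Now take the inner product of this character with each irreducible chi from the table, <chi_3*chi_6, chi> = (1/8) sum_C |C| (chi_3*chi_6)(C) conj(chi(C)):
  <chi_3*chi_6, chi_0> = (1/8)[1*(1)*conj(1) + 1*(-exp(-3*I*pi/4))*conj(1) + 1*(I)*conj(1) + 1*(exp(3*I*pi/4))*conj(1) + 1*(-1)*conj(1) + 1*(-exp(I*pi/4))*conj(1) + 1*(-I)*conj(1) + 1*(exp(-I*pi/4))*conj(1)]
      = (1/8)[(1) + (-exp(-3*I*pi/4)) + (I) + (exp(3*I*pi/4)) + (-1) + (-exp(I*pi/4)) + (-I) + (exp(-I*pi/4))] = 0/8 = 0
  <chi_3*chi_6, chi_1> = (1/8)[1*(1)*conj(1) + 1*(-exp(-3*I*pi/4))*conj(exp(I*pi/4)) + 1*(I)*conj(I) + 1*(exp(3*I*pi/4))*conj(exp(3*I*pi/4)) + 1*(-1)*conj(-1) + 1*(-exp(I*pi/4))*conj(exp(-3*I*pi/4)) + 1*(-I)*conj(-I) + 1*(exp(-I*pi/4))*conj(exp(-I*pi/4))]
      = (1/8)[(1) + (1) + (1) + (1) + (1) + (1) + (1) + (1)] = 8/8 = 1
  <chi_3*chi_6, chi_2> = (1/8)[1*(1)*conj(1) + 1*(-exp(-3*I*pi/4))*conj(I) + 1*(I)*conj(-1) + 1*(exp(3*I*pi/4))*conj(-I) + 1*(-1)*conj(1) + 1*(-exp(I*pi/4))*conj(I) + 1*(-I)*conj(-1) + 1*(exp(-I*pi/4))*conj(-I)]
      = (1/8)[(1) + (exp(-I*pi/4)) + (-I) + (exp(-3*I*pi/4)) + (-1) + (exp(3*I*pi/4)) + (I) + (exp(I*pi/4))] = 0/8 = 0
  <chi_3*chi_6, chi_3> = (1/8)[1*(1)*conj(1) + 1*(-exp(-3*I*pi/4))*conj(exp(3*I*pi/4)) + 1*(I)*conj(-I) + 1*(exp(3*I*pi/4))*conj(exp(I*pi/4)) + 1*(-1)*conj(-1) + 1*(-exp(I*pi/4))*conj(exp(-I*pi/4)) + 1*(-I)*conj(I) + 1*(exp(-I*pi/4))*conj(exp(-3*I*pi/4))]
      = (1/8)[(1) + (-I) + (-1) + (I) + (1) + (-I) + (-1) + (I)] = 0/8 = 0
  <chi_3*chi_6, chi_4> = (1/8)[1*(1)*conj(1) + 1*(-exp(-3*I*pi/4))*conj(-1) + 1*(I)*conj(1) + 1*(exp(3*I*pi/4))*conj(-1) + 1*(-1)*conj(1) + 1*(-exp(I*pi/4))*conj(-1) + 1*(-I)*conj(1) + 1*(exp(-I*pi/4))*conj(-1)]
      = (1/8)[(1) + (exp(-3*I*pi/4)) + (I) + (-exp(3*I*pi/4)) + (-1) + (exp(I*pi/4)) + (-I) + (-exp(-I*pi/4))] = 0/8 = 0
  <chi_3*chi_6, chi_5> = (1/8)[1*(1)*conj(1) + 1*(-exp(-3*I*pi/4))*conj(exp(-3*I*pi/4)) + 1*(I)*conj(I) + 1*(exp(3*I*pi/4))*conj(exp(-I*pi/4)) + 1*(-1)*conj(-1) + 1*(-exp(I*pi/4))*conj(exp(I*pi/4)) + 1*(-I)*conj(-I) + 1*(exp(-I*pi/4))*conj(exp(3*I*pi/4))]
      = (1/8)[(1) + (-1) + (1) + (-1) + (1) + (-1) + (1) + (-1)] = 0/8 = 0
  <chi_3*chi_6, chi_6> = (1/8)[1*(1)*conj(1) + 1*(-exp(-3*I*pi/4))*conj(-I) + 1*(I)*conj(-1) + 1*(exp(3*I*pi/4))*conj(I) + 1*(-1)*conj(1) + 1*(-exp(I*pi/4))*conj(-I) + 1*(-I)*conj(-1) + 1*(exp(-I*pi/4))*conj(I)]
      = (1/8)[(1) + (-exp(-I*pi/4)) + (-I) + (-exp(-3*I*pi/4)) + (-1) + (-exp(3*I*pi/4)) + (I) + (-exp(I*pi/4))] = 0/8 = 0
  <chi_3*chi_6, chi_7> = (1/8)[1*(1)*conj(1) + 1*(-exp(-3*I*pi/4))*conj(exp(-I*pi/4)) + 1*(I)*conj(-I) + 1*(exp(3*I*pi/4))*conj(exp(-3*I*pi/4)) + 1*(-1)*conj(-1) + 1*(-exp(I*pi/4))*conj(exp(3*I*pi/4)) + 1*(-I)*conj(I) + 1*(exp(-I*pi/4))*conj(exp(I*pi/4))]
      = (1/8)[(1) + (I) + (-1) + (-I) + (1) + (I) + (-1) + (-I)] = 0/8 = 0
(Exp terms are combined using exp(i*s)*conj(exp(i*t)) = exp(i*(s-t)), and sums of them are collapsed using the identity that for every m > 1 the m distinct m-th roots of unity sum to 0, e.g. 1 + exp(2*I*pi/3) + exp(-2*I*pi/3) = 0.)
Hence the multiplicities are chi_1: 1. Dimension check: dim(chi_3)*dim(chi_6) = 1*1 = 1 and sum (mult * dim) = 1*1 = 1.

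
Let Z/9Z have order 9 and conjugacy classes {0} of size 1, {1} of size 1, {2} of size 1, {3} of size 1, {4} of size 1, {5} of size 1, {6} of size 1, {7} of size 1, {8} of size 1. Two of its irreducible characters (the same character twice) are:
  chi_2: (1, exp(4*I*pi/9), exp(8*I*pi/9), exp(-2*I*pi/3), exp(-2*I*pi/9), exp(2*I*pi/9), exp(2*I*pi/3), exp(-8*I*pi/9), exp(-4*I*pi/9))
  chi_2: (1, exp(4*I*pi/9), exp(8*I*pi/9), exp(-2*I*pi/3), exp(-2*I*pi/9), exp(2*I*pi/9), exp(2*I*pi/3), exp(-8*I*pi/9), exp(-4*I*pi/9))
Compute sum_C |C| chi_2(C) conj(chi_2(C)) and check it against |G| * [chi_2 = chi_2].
Sum = 9 = |G| = 9; so <chi_2, chi_2> = 1 (norm-1 confirms irreducibility).

Proof sketch: Compute term by term over conjugacy classes (|C| * chi_2(C) * conj(chi_2(C))):
  1*(1)*conj(1) + 1*(exp(4*I*pi/9))*conj(exp(4*I*pi/9)) + 1*(exp(8*I*pi/9))*conj(exp(8*I*pi/9)) + 1*(exp(-2*I*pi/3))*conj(exp(-2*I*pi/3)) + 1*(exp(-2*I*pi/9))*conj(exp(-2*I*pi/9)) + 1*(exp(2*I*pi/9))*conj(exp(2*I*pi/9)) + 1*(exp(2*I*pi/3))*conj(exp(2*I*pi/3)) + 1*(exp(-8*I*pi/9))*conj(exp(-8*I*pi/9)) + 1*(exp(-4*I*pi/9))*conj(exp(-4*I*pi/9))
  = (1) + (1) + (1) + (1) + (1) + (1) + (1) + (1) + (1)
  = 9.
(Exp terms are combined using exp(i*s)*conj(exp(i*t)) = exp(i*(s-t)), and sums of them are collapsed using the identity that for every m > 1 the m distinct m-th roots of unity sum to 0, e.g. 1 + exp(2*I*pi/3) + exp(-2*I*pi/3) = 0.)
Dividing by |G| = 9 gives 9/9 = 1, matching the row-orthogonality relation <chi_2, chi_2> = [chi_2 = chi_2].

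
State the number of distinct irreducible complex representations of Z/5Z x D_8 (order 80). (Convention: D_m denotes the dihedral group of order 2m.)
35

The number of irreducible complex representations of a finite group equals its number of conjugacy classes. For a direct product, #classes(G x H) = #classes(G) * #classes(H). Z/5Z has 5 classes (abelian), D_8 has 7 classes, so 5 * 7 = 35, so Z/5Z x D_8 (order 80) has exactly 35 irreducible complex representations.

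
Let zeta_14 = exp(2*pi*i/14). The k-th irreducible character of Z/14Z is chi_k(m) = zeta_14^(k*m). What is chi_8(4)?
chi_8(4) = zeta_14^32 = exp(4*I*pi/7)

Why: chi_8(4) = zeta_14^(8*4) = zeta_14^32. Since zeta_14^14 = 1, this equals zeta_14^4 = exp(2*pi*i*4/14) = exp(4*I*pi/7).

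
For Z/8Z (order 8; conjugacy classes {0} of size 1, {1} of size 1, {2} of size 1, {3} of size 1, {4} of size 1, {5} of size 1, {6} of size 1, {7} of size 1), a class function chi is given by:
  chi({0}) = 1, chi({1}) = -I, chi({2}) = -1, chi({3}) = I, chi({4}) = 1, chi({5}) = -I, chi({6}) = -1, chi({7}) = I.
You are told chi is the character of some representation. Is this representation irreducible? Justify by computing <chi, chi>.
Irreducible: <chi, chi> = 1.

Reasoning: <chi, chi> = (1/|G|) sum_C |C| * |chi(C)|^2 = (1/8)[1*|1|^2 + 1*|-I|^2 + 1*|-1|^2 + 1*|I|^2 + 1*|1|^2 + 1*|-I|^2 + 1*|-1|^2 + 1*|I|^2]
  = (1/8)[(1) + (1) + (1) + (1) + (1) + (1) + (1) + (1)] = 8/8 = 1.
(Exp terms are combined using exp(i*s)*conj(exp(i*t)) = exp(i*(s-t)), and sums of them are collapsed using the identity that for every m > 1 the m distinct m-th roots of unity sum to 0, e.g. 1 + exp(2*I*pi/3) + exp(-2*I*pi/3) = 0.)
A character is irreducible iff <chi, chi> = 1, so this representation is irreducible.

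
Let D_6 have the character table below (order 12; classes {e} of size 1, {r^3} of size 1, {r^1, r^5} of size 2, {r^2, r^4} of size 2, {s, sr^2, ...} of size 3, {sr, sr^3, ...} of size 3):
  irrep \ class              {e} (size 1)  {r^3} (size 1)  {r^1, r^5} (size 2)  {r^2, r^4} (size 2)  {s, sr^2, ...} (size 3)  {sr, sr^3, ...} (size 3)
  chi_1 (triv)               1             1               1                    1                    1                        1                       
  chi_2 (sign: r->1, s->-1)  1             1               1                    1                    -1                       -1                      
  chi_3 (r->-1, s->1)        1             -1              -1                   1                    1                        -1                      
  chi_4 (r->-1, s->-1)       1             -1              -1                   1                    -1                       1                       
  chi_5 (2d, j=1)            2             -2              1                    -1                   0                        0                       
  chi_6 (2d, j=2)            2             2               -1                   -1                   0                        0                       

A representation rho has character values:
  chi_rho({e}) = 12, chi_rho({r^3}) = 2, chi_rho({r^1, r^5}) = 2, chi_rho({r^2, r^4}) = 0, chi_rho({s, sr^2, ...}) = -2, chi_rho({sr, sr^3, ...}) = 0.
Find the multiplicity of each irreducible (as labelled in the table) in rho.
Multiplicities: chi_1: 1, chi_2: 2, chi_3: 0, chi_4: 1, chi_5: 2, chi_6: 2.

Reasoning: Use <chi_rho, chi> = (1/|G|) sum_C |C| * chi_rho(C) * conj(chi(C)) with |G| = 12 for each irreducible chi in the table:
  <chi_rho, chi_1> = (1/12)[1*(12)*conj(1) + 1*(2)*conj(1) + 2*(2)*conj(1) + 2*(0)*conj(1) + 3*(-2)*conj(1) + 3*(0)*conj(1)]
      = (1/12)[(12) + (2) + (4) + (0) + (-6) + (0)] = 12/12 = 1
  <chi_rho, chi_2> = (1/12)[1*(12)*conj(1) + 1*(2)*conj(1) + 2*(2)*conj(1) + 2*(0)*conj(1) + 3*(-2)*conj(-1) + 3*(0)*conj(-1)]
      = (1/12)[(12) + (2) + (4) + (0) + (6) + (0)] = 24/12 = 2
  <chi_rho, chi_3> = (1/12)[1*(12)*conj(1) + 1*(2)*conj(-1) + 2*(2)*conj(-1) + 2*(0)*conj(1) + 3*(-2)*conj(1) + 3*(0)*conj(-1)]
      = (1/12)[(12) + (-2) + (-4) + (0) + (-6) + (0)] = 0/12 = 0
  <chi_rho, chi_4> = (1/12)[1*(12)*conj(1) + 1*(2)*conj(-1) + 2*(2)*conj(-1) + 2*(0)*conj(1) + 3*(-2)*conj(-1) + 3*(0)*conj(1)]
      = (1/12)[(12) + (-2) + (-4) + (0) + (6) + (0)] = 12/12 = 1
  <chi_rho, chi_5> = (1/12)[1*(12)*conj(2) + 1*(2)*conj(-2) + 2*(2)*conj(1) + 2*(0)*conj(-1) + 3*(-2)*conj(0) + 3*(0)*conj(0)]
      = (1/12)[(24) + (-4) + (4) + (0) + (0) + (0)] = 24/12 = 2
  <chi_rho, chi_6> = (1/12)[1*(12)*conj(2) + 1*(2)*conj(2) + 2*(2)*conj(-1) + 2*(0)*conj(-1) + 3*(-2)*conj(0) + 3*(0)*conj(0)]
      = (1/12)[(24) + (4) + (-4) + (0) + (0) + (0)] = 24/12 = 2
Dimension check: dim(rho) = sum (mult * dim) = 1*1 + 2*1 + 0*1 + 1*1 + 2*2 + 2*2 = 12 = chi_rho(e) = 12.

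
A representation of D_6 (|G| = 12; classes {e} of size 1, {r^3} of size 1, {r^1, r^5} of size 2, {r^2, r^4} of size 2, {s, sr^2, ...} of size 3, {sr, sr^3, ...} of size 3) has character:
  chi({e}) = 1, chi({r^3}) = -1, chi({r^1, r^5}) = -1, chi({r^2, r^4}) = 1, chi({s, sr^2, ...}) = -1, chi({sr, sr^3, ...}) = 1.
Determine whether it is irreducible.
Irreducible: <chi, chi> = 1.

Working: <chi, chi> = (1/|G|) sum_C |C| * |chi(C)|^2 = (1/12)[1*|1|^2 + 1*|-1|^2 + 2*|-1|^2 + 2*|1|^2 + 3*|-1|^2 + 3*|1|^2]
  = (1/12)[(1) + (1) + (2) + (2) + (3) + (3)] = 12/12 = 1.
A character is irreducible iff <chi, chi> = 1, so this representation is irreducible.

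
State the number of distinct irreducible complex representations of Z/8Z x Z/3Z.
24

Proof sketch: The number of irreducible complex representations of a finite group equals its number of conjugacy classes. Z/8Z x Z/3Z is abelian of order 24, so every element is its own conjugacy class: 24 classes, so Z/8Z x Z/3Z (order 24) has exactly 24 irreducible complex representations.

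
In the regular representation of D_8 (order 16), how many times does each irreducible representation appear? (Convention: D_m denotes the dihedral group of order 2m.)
Each irreducible V_i of dimension d_i appears with multiplicity d_i, i.e. rho_reg = (direct sum over all irreducibles V_i) d_i V_i. The irreducible dimensions for D_8 are 1, 1, 1, 1, 2, 2, 2: 4 irreducibles of dimension 1, each with multiplicity 1; 3 irreducibles of dimension 2, each with multiplicity 2. Total dimension 4*1*1 + 3*2*2 = 16 = |G|.

Justification: General theorem: in the regular representation of a finite group G, each irreducible appears with multiplicity equal to its dimension. Check: dim(rho_reg) = sum d_i^2 = 1 + 1 + 1 + 1 + 4 + 4 + 4 = 16 = |G|.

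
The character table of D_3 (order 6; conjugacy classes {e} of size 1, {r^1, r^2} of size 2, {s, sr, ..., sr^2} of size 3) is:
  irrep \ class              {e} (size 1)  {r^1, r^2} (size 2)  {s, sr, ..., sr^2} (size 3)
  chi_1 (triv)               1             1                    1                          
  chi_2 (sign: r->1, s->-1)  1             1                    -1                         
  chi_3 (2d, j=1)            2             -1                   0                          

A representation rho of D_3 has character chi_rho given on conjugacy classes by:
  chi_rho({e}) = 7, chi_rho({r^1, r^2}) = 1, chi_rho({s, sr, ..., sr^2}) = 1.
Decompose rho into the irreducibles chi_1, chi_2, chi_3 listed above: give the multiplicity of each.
Multiplicities: chi_1: 2, chi_2: 1, chi_3: 2.

Use <chi_rho, chi> = (1/|G|) sum_C |C| * chi_rho(C) * conj(chi(C)) with |G| = 6 for each irreducible chi in the table:
  <chi_rho, chi_1> = (1/6)[1*(7)*conj(1) + 2*(1)*conj(1) + 3*(1)*conj(1)]
      = (1/6)[(7) + (2) + (3)] = 12/6 = 2
  <chi_rho, chi_2> = (1/6)[1*(7)*conj(1) + 2*(1)*conj(1) + 3*(1)*conj(-1)]
      = (1/6)[(7) + (2) + (-3)] = 6/6 = 1
  <chi_rho, chi_3> = (1/6)[1*(7)*conj(2) + 2*(1)*conj(-1) + 3*(1)*conj(0)]
      = (1/6)[(14) + (-2) + (0)] = 12/6 = 2
Dimension check: dim(rho) = sum (mult * dim) = 2*1 + 1*1 + 2*2 = 7 = chi_rho(e) = 7.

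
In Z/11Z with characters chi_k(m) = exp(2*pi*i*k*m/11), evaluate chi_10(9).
chi_10(9) = zeta_11^90 = exp(4*I*pi/11)

Derivation: chi_10(9) = zeta_11^(10*9) = zeta_11^90. Since zeta_11^11 = 1, this equals zeta_11^2 = exp(2*pi*i*2/11) = exp(4*I*pi/11).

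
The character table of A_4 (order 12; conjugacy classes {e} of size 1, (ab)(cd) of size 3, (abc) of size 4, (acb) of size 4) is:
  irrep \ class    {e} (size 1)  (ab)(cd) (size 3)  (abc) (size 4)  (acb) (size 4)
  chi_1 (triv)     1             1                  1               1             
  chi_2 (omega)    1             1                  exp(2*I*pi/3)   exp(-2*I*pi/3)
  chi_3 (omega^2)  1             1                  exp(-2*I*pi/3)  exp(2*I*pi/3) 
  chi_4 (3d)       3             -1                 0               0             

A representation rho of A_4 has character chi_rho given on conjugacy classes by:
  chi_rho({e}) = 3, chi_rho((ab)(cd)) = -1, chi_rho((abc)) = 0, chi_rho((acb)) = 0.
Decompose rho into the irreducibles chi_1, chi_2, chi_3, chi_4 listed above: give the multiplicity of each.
Multiplicities: chi_1: 0, chi_2: 0, chi_3: 0, chi_4: 1.

Use <chi_rho, chi> = (1/|G|) sum_C |C| * chi_rho(C) * conj(chi(C)) with |G| = 12 for each irreducible chi in the table:
  <chi_rho, chi_1> = (1/12)[1*(3)*conj(1) + 3*(-1)*conj(1) + 4*(0)*conj(1) + 4*(0)*conj(1)]
      = (1/12)[(3) + (-3) + (0) + (0)] = 0/12 = 0
  <chi_rho, chi_2> = (1/12)[1*(3)*conj(1) + 3*(-1)*conj(1) + 4*(0)*conj(exp(2*I*pi/3)) + 4*(0)*conj(exp(-2*I*pi/3))]
      = (1/12)[(3) + (-3) + (0) + (0)] = 0/12 = 0
  <chi_rho, chi_3> = (1/12)[1*(3)*conj(1) + 3*(-1)*conj(1) + 4*(0)*conj(exp(-2*I*pi/3)) + 4*(0)*conj(exp(2*I*pi/3))]
      = (1/12)[(3) + (-3) + (0) + (0)] = 0/12 = 0
  <chi_rho, chi_4> = (1/12)[1*(3)*conj(3) + 3*(-1)*conj(-1) + 4*(0)*conj(0) + 4*(0)*conj(0)]
      = (1/12)[(9) + (3) + (0) + (0)] = 12/12 = 1
(Exp terms are combined using exp(i*s)*conj(exp(i*t)) = exp(i*(s-t)), and sums of them are collapsed using the identity that for every m > 1 the m distinct m-th roots of unity sum to 0, e.g. 1 + exp(2*I*pi/3) + exp(-2*I*pi/3) = 0.)
Dimension check: dim(rho) = sum (mult * dim) = 0*1 + 0*1 + 0*1 + 1*3 = 3 = chi_rho(e) = 3.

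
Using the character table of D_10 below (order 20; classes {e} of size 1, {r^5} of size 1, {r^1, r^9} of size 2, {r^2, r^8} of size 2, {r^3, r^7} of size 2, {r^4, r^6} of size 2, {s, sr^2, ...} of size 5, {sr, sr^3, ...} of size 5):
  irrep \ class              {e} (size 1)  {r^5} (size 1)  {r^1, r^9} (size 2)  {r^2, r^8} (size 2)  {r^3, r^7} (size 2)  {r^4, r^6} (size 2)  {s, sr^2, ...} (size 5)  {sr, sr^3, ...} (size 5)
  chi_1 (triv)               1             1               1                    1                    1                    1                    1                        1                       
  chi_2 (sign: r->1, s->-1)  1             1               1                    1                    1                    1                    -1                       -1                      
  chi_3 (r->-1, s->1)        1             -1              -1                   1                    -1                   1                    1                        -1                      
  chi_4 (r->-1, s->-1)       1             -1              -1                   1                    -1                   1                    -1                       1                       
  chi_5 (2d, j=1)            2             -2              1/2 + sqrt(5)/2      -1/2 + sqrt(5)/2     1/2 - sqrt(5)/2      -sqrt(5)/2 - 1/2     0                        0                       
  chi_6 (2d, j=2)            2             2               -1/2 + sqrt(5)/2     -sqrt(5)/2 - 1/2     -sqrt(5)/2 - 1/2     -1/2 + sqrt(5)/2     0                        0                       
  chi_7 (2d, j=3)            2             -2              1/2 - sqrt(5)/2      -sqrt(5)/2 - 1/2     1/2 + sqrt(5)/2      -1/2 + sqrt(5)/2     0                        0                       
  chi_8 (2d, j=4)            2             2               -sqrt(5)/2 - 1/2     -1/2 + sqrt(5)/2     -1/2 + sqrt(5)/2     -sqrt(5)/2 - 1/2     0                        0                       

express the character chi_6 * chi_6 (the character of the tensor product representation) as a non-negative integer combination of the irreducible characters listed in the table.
chi_6 tensor chi_6 = chi_1 + chi_2 + chi_8 (all other irreducibles have multiplicity 0).

Justification: The character of a tensor product is the pointwise product (chi_6 * chi_6)(C) = chi_6(C) * chi_6(C):
  {e}: (2)*(2), {r^5}: (2)*(2), {r^1, r^9}: (-1/2 + sqrt(5)/2)*(-1/2 + sqrt(5)/2), {r^2, r^8}: (-sqrt(5)/2 - 1/2)*(-sqrt(5)/2 - 1/2), {r^3, r^7}: (-sqrt(5)/2 - 1/2)*(-sqrt(5)/2 - 1/2), {r^4, r^6}: (-1/2 + sqrt(5)/2)*(-1/2 + sqrt(5)/2), {s, sr^2, ...}: (0)*(0), {sr, sr^3, ...}: (0)*(0)
so (chi_6 * chi_6) takes values
  {e} -> 4, {r^5} -> 4, {r^1, r^9} -> 3/2 - sqrt(5)/2, {r^2, r^8} -> sqrt(5)/2 + 3/2, {r^3, r^7} -> sqrt(5)/2 + 3/2, {r^4, r^6} -> 3/2 - sqrt(5)/2, {s, sr^2, ...} -> 0, {sr, sr^3, ...} -> 0.
Now take the inner product of this character with each irreducible chi from the table, <chi_6*chi_6, chi> = (1/20) sum_C |C| (chi_6*chi_6)(C) conj(chi(C)):
  <chi_6*chi_6, chi_1> = (1/20)[1*(4)*conj(1) + 1*(4)*conj(1) + 2*(3/2 - sqrt(5)/2)*conj(1) + 2*(sqrt(5)/2 + 3/2)*conj(1) + 2*(sqrt(5)/2 + 3/2)*conj(1) + 2*(3/2 - sqrt(5)/2)*conj(1) + 5*(0)*conj(1) + 5*(0)*conj(1)]
      = (1/20)[(4) + (4) + (3 - sqrt(5)) + (sqrt(5) + 3) + (sqrt(5) + 3) + (3 - sqrt(5)) + (0) + (0)] = 20/20 = 1
  <chi_6*chi_6, chi_2> = (1/20)[1*(4)*conj(1) + 1*(4)*conj(1) + 2*(3/2 - sqrt(5)/2)*conj(1) + 2*(sqrt(5)/2 + 3/2)*conj(1) + 2*(sqrt(5)/2 + 3/2)*conj(1) + 2*(3/2 - sqrt(5)/2)*conj(1) + 5*(0)*conj(-1) + 5*(0)*conj(-1)]
      = (1/20)[(4) + (4) + (3 - sqrt(5)) + (sqrt(5) + 3) + (sqrt(5) + 3) + (3 - sqrt(5)) + (0) + (0)] = 20/20 = 1
  <chi_6*chi_6, chi_3> = (1/20)[1*(4)*conj(1) + 1*(4)*conj(-1) + 2*(3/2 - sqrt(5)/2)*conj(-1) + 2*(sqrt(5)/2 + 3/2)*conj(1) + 2*(sqrt(5)/2 + 3/2)*conj(-1) + 2*(3/2 - sqrt(5)/2)*conj(1) + 5*(0)*conj(1) + 5*(0)*conj(-1)]
      = (1/20)[(4) + (-4) + (-3 + sqrt(5)) + (sqrt(5) + 3) + (-3 - sqrt(5)) + (3 - sqrt(5)) + (0) + (0)] = 0/20 = 0
  <chi_6*chi_6, chi_4> = (1/20)[1*(4)*conj(1) + 1*(4)*conj(-1) + 2*(3/2 - sqrt(5)/2)*conj(-1) + 2*(sqrt(5)/2 + 3/2)*conj(1) + 2*(sqrt(5)/2 + 3/2)*conj(-1) + 2*(3/2 - sqrt(5)/2)*conj(1) + 5*(0)*conj(-1) + 5*(0)*conj(1)]
      = (1/20)[(4) + (-4) + (-3 + sqrt(5)) + (sqrt(5) + 3) + (-3 - sqrt(5)) + (3 - sqrt(5)) + (0) + (0)] = 0/20 = 0
  <chi_6*chi_6, chi_5> = (1/20)[1*(4)*conj(2) + 1*(4)*conj(-2) + 2*(3/2 - sqrt(5)/2)*conj(1/2 + sqrt(5)/2) + 2*(sqrt(5)/2 + 3/2)*conj(-1/2 + sqrt(5)/2) + 2*(sqrt(5)/2 + 3/2)*conj(1/2 - sqrt(5)/2) + 2*(3/2 - sqrt(5)/2)*conj(-sqrt(5)/2 - 1/2) + 5*(0)*conj(0) + 5*(0)*conj(0)]
      = (1/20)[(8) + (-8) + (-1 + sqrt(5)) + (1 + sqrt(5)) + (-sqrt(5) - 1) + (1 - sqrt(5)) + (0) + (0)] = 0/20 = 0
  <chi_6*chi_6, chi_6> = (1/20)[1*(4)*conj(2) + 1*(4)*conj(2) + 2*(3/2 - sqrt(5)/2)*conj(-1/2 + sqrt(5)/2) + 2*(sqrt(5)/2 + 3/2)*conj(-sqrt(5)/2 - 1/2) + 2*(sqrt(5)/2 + 3/2)*conj(-sqrt(5)/2 - 1/2) + 2*(3/2 - sqrt(5)/2)*conj(-1/2 + sqrt(5)/2) + 5*(0)*conj(0) + 5*(0)*conj(0)]
      = (1/20)[(8) + (8) + (-4 + 2*sqrt(5)) + (-2*sqrt(5) - 4) + (-2*sqrt(5) - 4) + (-4 + 2*sqrt(5)) + (0) + (0)] = 0/20 = 0
  <chi_6*chi_6, chi_7> = (1/20)[1*(4)*conj(2) + 1*(4)*conj(-2) + 2*(3/2 - sqrt(5)/2)*conj(1/2 - sqrt(5)/2) + 2*(sqrt(5)/2 + 3/2)*conj(-sqrt(5)/2 - 1/2) + 2*(sqrt(5)/2 + 3/2)*conj(1/2 + sqrt(5)/2) + 2*(3/2 - sqrt(5)/2)*conj(-1/2 + sqrt(5)/2) + 5*(0)*conj(0) + 5*(0)*conj(0)]
      = (1/20)[(8) + (-8) + (4 - 2*sqrt(5)) + (-2*sqrt(5) - 4) + (4 + 2*sqrt(5)) + (-4 + 2*sqrt(5)) + (0) + (0)] = 0/20 = 0
  <chi_6*chi_6, chi_8> = (1/20)[1*(4)*conj(2) + 1*(4)*conj(2) + 2*(3/2 - sqrt(5)/2)*conj(-sqrt(5)/2 - 1/2) + 2*(sqrt(5)/2 + 3/2)*conj(-1/2 + sqrt(5)/2) + 2*(sqrt(5)/2 + 3/2)*conj(-1/2 + sqrt(5)/2) + 2*(3/2 - sqrt(5)/2)*conj(-sqrt(5)/2 - 1/2) + 5*(0)*conj(0) + 5*(0)*conj(0)]
      = (1/20)[(8) + (8) + (1 - sqrt(5)) + (1 + sqrt(5)) + (1 + sqrt(5)) + (1 - sqrt(5)) + (0) + (0)] = 20/20 = 1
Hence the multiplicities are chi_1: 1, chi_2: 1, chi_8: 1. Dimension check: dim(chi_6)*dim(chi_6) = 2*2 = 4 and sum (mult * dim) = 1*1 + 1*1 + 1*2 = 4.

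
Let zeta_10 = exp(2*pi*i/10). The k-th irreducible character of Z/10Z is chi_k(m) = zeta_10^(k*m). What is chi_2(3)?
chi_2(3) = zeta_10^6 = exp(-4*I*pi/5)

Justification: chi_2(3) = zeta_10^(2*3) = zeta_10^6. Since zeta_10^10 = 1, this equals zeta_10^6 = exp(2*pi*i*6/10) = exp(-4*I*pi/5).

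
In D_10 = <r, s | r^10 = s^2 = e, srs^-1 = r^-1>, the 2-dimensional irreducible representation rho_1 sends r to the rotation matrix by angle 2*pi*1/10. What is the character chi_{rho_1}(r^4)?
chi_{rho_1}(r^4) = 2*cos(2*pi*1*4/10) = -sqrt(5)/2 - 1/2

Derivation: rho_1(r^4) is rotation by angle 2*pi*1*4/10, whose trace is 2*cos(2*pi*1*4/10) = -sqrt(5)/2 - 1/2.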